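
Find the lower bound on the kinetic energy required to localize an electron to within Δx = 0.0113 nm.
74.594 eV

Localizing a particle requires giving it sufficient momentum uncertainty:

1. From uncertainty principle: Δp ≥ ℏ/(2Δx)
   Δp_min = (1.055e-34 J·s) / (2 × 1.130e-11 m)
   Δp_min = 4.666e-24 kg·m/s

2. This momentum uncertainty corresponds to kinetic energy:
   KE ≈ (Δp)²/(2m) = (4.666e-24)²/(2 × 9.109e-31 kg)
   KE = 1.195e-17 J = 74.594 eV

Tighter localization requires more energy.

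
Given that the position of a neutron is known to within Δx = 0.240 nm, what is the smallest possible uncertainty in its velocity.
131.171 m/s

Using the Heisenberg uncertainty principle and Δp = mΔv:
ΔxΔp ≥ ℏ/2
Δx(mΔv) ≥ ℏ/2

The minimum uncertainty in velocity is:
Δv_min = ℏ/(2mΔx)
Δv_min = (1.055e-34 J·s) / (2 × 1.675e-27 kg × 2.400e-10 m)
Δv_min = 1.312e+02 m/s = 131.171 m/s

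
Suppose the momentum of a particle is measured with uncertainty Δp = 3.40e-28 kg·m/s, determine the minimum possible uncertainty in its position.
155.084 nm

Using the Heisenberg uncertainty principle:
ΔxΔp ≥ ℏ/2

The minimum uncertainty in position is:
Δx_min = ℏ/(2Δp)
Δx_min = (1.055e-34 J·s) / (2 × 3.400e-28 kg·m/s)
Δx_min = 1.551e-07 m = 155.084 nm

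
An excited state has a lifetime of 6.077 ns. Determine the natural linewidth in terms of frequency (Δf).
13.095 MHz

Using the energy-time uncertainty principle and E = hf:
ΔEΔt ≥ ℏ/2
hΔf·Δt ≥ ℏ/2

The minimum frequency uncertainty is:
Δf = ℏ/(2hτ) = 1/(4πτ)
Δf = 1/(4π × 6.077e-09 s)
Δf = 1.309e+07 Hz = 13.095 MHz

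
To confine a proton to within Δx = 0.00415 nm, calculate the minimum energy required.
301.202 meV

Localizing a particle requires giving it sufficient momentum uncertainty:

1. From uncertainty principle: Δp ≥ ℏ/(2Δx)
   Δp_min = (1.055e-34 J·s) / (2 × 4.150e-12 m)
   Δp_min = 1.271e-23 kg·m/s

2. This momentum uncertainty corresponds to kinetic energy:
   KE ≈ (Δp)²/(2m) = (1.271e-23)²/(2 × 1.673e-27 kg)
   KE = 4.826e-20 J = 301.202 meV

Tighter localization requires more energy.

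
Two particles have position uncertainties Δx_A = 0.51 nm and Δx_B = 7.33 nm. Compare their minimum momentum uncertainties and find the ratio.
Particle A has the larger minimum momentum uncertainty, by a factor of 14.37.

For each particle, the minimum momentum uncertainty is Δp_min = ℏ/(2Δx):

Particle A: Δp_A = ℏ/(2×5.100e-10 m) = 1.034e-25 kg·m/s
Particle B: Δp_B = ℏ/(2×7.330e-09 m) = 7.194e-27 kg·m/s

Ratio: Δp_A/Δp_B = 14.37

Since Δp_min ∝ 1/Δx, the particle with smaller position uncertainty (A) has larger momentum uncertainty.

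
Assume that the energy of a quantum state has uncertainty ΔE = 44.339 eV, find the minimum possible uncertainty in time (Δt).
7.422 as

Using the energy-time uncertainty principle:
ΔEΔt ≥ ℏ/2

The minimum uncertainty in time is:
Δt_min = ℏ/(2ΔE)
Δt_min = (1.055e-34 J·s) / (2 × 7.104e-18 J)
Δt_min = 7.422e-18 s = 7.422 as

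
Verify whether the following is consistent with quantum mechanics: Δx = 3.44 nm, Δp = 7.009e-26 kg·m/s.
Yes, it satisfies the uncertainty principle.

Calculate the product ΔxΔp:
ΔxΔp = (3.440e-09 m) × (7.009e-26 kg·m/s)
ΔxΔp = 2.411e-34 J·s

Compare to the minimum allowed value ℏ/2:
ℏ/2 = 5.273e-35 J·s

Since ΔxΔp = 2.411e-34 J·s ≥ 5.273e-35 J·s = ℏ/2,
the measurement satisfies the uncertainty principle.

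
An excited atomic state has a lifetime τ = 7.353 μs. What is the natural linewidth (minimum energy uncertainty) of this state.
44.758 peV

Using the energy-time uncertainty principle:
ΔEΔt ≥ ℏ/2

The lifetime τ represents the time uncertainty Δt.
The natural linewidth (minimum energy uncertainty) is:

ΔE = ℏ/(2τ)
ΔE = (1.055e-34 J·s) / (2 × 7.353e-06 s)
ΔE = 7.171e-30 J = 44.758 peV

This natural linewidth limits the precision of spectroscopic measurements.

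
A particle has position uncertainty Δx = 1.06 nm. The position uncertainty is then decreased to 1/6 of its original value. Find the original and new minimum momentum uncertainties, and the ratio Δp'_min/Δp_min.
Original Δp_min = 4.974 × 10^-26 kg·m/s; new Δp'_min = 2.985 × 10^-25 kg·m/s; ratio Δp'_min/Δp_min = 6.

From the uncertainty principle ΔxΔp ≥ ℏ/2, the minimum momentum uncertainty is Δp_min = ℏ/(2Δx).

Original (Δx = 1.06 nm = 1.060e-09 m):
Δp_min = (1.055e-34 J·s)/(2 × 1.060e-09 m) = 4.974e-26 kg·m/s

When Δx → (1/6)Δx:
Δp'_min = ℏ/(2 × (1/6)Δx) = 6 × ℏ/(2Δx) = 6 × Δp_min
Δp'_min = 6 × 4.974e-26 kg·m/s = 2.985e-25 kg·m/s

Since Δp_min ∝ 1/Δx, when Δx is decreased to 1/6 of its original value, Δp_min increases to 6 times its original value.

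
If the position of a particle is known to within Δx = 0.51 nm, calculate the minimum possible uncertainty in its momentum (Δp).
1.034 × 10^-25 kg·m/s

Using the Heisenberg uncertainty principle:
ΔxΔp ≥ ℏ/2

The minimum uncertainty in momentum is:
Δp_min = ℏ/(2Δx)
Δp_min = (1.055e-34 J·s) / (2 × 5.100e-10 m)
Δp_min = 1.034e-25 kg·m/s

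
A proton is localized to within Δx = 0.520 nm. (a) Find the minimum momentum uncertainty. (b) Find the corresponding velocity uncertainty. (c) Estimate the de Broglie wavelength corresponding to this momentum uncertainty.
(a) Δp_min = 1.014 × 10^-25 kg·m/s
(b) Δv_min = 60.624 m/s
(c) λ_dB = 6.535 nm

Step-by-step:

(a) From the uncertainty principle:
Δp_min = ℏ/(2Δx) = (1.055e-34 J·s)/(2 × 5.200e-10 m) = 1.014e-25 kg·m/s

(b) The velocity uncertainty:
Δv = Δp/m = (1.014e-25 kg·m/s)/(1.673e-27 kg) = 6.062e+01 m/s = 60.624 m/s

(c) The de Broglie wavelength for this momentum:
λ = h/p = (6.626e-34 J·s)/(1.014e-25 kg·m/s) = 6.535e-09 m = 6.535 nm

Note: The de Broglie wavelength is comparable to the localization size, as expected from wave-particle duality.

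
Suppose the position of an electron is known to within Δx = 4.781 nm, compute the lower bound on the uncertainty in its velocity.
12.107 km/s

Using the Heisenberg uncertainty principle and Δp = mΔv:
ΔxΔp ≥ ℏ/2
Δx(mΔv) ≥ ℏ/2

The minimum uncertainty in velocity is:
Δv_min = ℏ/(2mΔx)
Δv_min = (1.055e-34 J·s) / (2 × 9.109e-31 kg × 4.781e-09 m)
Δv_min = 1.211e+04 m/s = 12.107 km/s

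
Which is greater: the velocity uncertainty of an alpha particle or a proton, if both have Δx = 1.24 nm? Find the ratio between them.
The proton has the larger minimum velocity uncertainty, by a ratio of 4.0.

For both particles, Δp_min = ℏ/(2Δx) = 4.252e-26 kg·m/s (same for both).

The velocity uncertainty is Δv = Δp/m:
- alpha particle: Δv = 4.252e-26 / 6.645e-27 = 6.400e+00 m/s = 6.400 m/s
- proton: Δv = 4.252e-26 / 1.673e-27 = 2.542e+01 m/s = 25.423 m/s

Ratio: 2.542e+01 / 6.400e+00 = 4.0

The lighter particle has larger velocity uncertainty because Δv ∝ 1/m.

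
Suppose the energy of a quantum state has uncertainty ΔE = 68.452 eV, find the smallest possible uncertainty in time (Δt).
4.808 as

Using the energy-time uncertainty principle:
ΔEΔt ≥ ℏ/2

The minimum uncertainty in time is:
Δt_min = ℏ/(2ΔE)
Δt_min = (1.055e-34 J·s) / (2 × 1.097e-17 J)
Δt_min = 4.808e-18 s = 4.808 as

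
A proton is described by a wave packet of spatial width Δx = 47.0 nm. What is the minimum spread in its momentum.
1.122 × 10^-27 kg·m/s

For a wave packet, the spatial width Δx and momentum spread Δp are related by the uncertainty principle:
ΔxΔp ≥ ℏ/2

The minimum momentum spread is:
Δp_min = ℏ/(2Δx)
Δp_min = (1.055e-34 J·s) / (2 × 4.700e-08 m)
Δp_min = 1.122e-27 kg·m/s

A wave packet cannot have both a well-defined position and well-defined momentum.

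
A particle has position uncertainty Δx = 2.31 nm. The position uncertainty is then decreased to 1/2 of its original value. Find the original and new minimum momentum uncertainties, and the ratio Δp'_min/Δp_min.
Original Δp_min = 2.283 × 10^-26 kg·m/s; new Δp'_min = 4.565 × 10^-26 kg·m/s; ratio Δp'_min/Δp_min = 2.

From the uncertainty principle ΔxΔp ≥ ℏ/2, the minimum momentum uncertainty is Δp_min = ℏ/(2Δx).

Original (Δx = 2.31 nm = 2.310e-09 m):
Δp_min = (1.055e-34 J·s)/(2 × 2.310e-09 m) = 2.283e-26 kg·m/s

When Δx → (1/2)Δx:
Δp'_min = ℏ/(2 × (1/2)Δx) = 2 × ℏ/(2Δx) = 2 × Δp_min
Δp'_min = 2 × 2.283e-26 kg·m/s = 4.565e-26 kg·m/s

Since Δp_min ∝ 1/Δx, when Δx is decreased to 1/2 of its original value, Δp_min increases to 2 times its original value.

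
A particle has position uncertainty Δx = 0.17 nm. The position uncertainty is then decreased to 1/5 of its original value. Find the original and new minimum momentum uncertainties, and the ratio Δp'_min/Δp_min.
Original Δp_min = 3.102 × 10^-25 kg·m/s; new Δp'_min = 1.551 × 10^-24 kg·m/s; ratio Δp'_min/Δp_min = 5.

From the uncertainty principle ΔxΔp ≥ ℏ/2, the minimum momentum uncertainty is Δp_min = ℏ/(2Δx).

Original (Δx = 0.17 nm = 1.700e-10 m):
Δp_min = (1.055e-34 J·s)/(2 × 1.700e-10 m) = 3.102e-25 kg·m/s

When Δx → (1/5)Δx:
Δp'_min = ℏ/(2 × (1/5)Δx) = 5 × ℏ/(2Δx) = 5 × Δp_min
Δp'_min = 5 × 3.102e-25 kg·m/s = 1.551e-24 kg·m/s

Since Δp_min ∝ 1/Δx, when Δx is decreased to 1/5 of its original value, Δp_min increases to 5 times its original value.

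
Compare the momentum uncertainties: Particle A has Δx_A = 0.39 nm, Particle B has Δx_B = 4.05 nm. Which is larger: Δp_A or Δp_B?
Particle A has the larger minimum momentum uncertainty, by a factor of 10.38.

For each particle, the minimum momentum uncertainty is Δp_min = ℏ/(2Δx):

Particle A: Δp_A = ℏ/(2×3.900e-10 m) = 1.352e-25 kg·m/s
Particle B: Δp_B = ℏ/(2×4.050e-09 m) = 1.302e-26 kg·m/s

Ratio: Δp_A/Δp_B = 10.38

Since Δp_min ∝ 1/Δx, the particle with smaller position uncertainty (A) has larger momentum uncertainty.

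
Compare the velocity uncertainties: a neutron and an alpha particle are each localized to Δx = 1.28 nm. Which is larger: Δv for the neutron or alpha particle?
The neutron has the larger minimum velocity uncertainty, by a ratio of 4.0.

For both particles, Δp_min = ℏ/(2Δx) = 4.119e-26 kg·m/s (same for both).

The velocity uncertainty is Δv = Δp/m:
- neutron: Δv = 4.119e-26 / 1.675e-27 = 2.459e+01 m/s = 24.595 m/s
- alpha particle: Δv = 4.119e-26 / 6.645e-27 = 6.200e+00 m/s = 6.200 m/s

Ratio: 2.459e+01 / 6.200e+00 = 4.0

The lighter particle has larger velocity uncertainty because Δv ∝ 1/m.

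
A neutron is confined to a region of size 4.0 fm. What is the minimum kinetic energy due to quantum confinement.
323.770 keV

Using the uncertainty principle:

1. Position uncertainty: Δx ≈ 4.000e-15 m
2. Minimum momentum uncertainty: Δp = ℏ/(2Δx) = 1.318e-20 kg·m/s
3. Minimum kinetic energy:
   KE = (Δp)²/(2m) = (1.318e-20)²/(2 × 1.675e-27 kg)
   KE = 5.187e-14 J = 323.770 keV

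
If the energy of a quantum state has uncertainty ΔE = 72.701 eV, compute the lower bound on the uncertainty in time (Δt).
4.527 as

Using the energy-time uncertainty principle:
ΔEΔt ≥ ℏ/2

The minimum uncertainty in time is:
Δt_min = ℏ/(2ΔE)
Δt_min = (1.055e-34 J·s) / (2 × 1.165e-17 J)
Δt_min = 4.527e-18 s = 4.527 as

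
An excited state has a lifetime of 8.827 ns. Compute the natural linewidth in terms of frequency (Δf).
9.015 MHz

Using the energy-time uncertainty principle and E = hf:
ΔEΔt ≥ ℏ/2
hΔf·Δt ≥ ℏ/2

The minimum frequency uncertainty is:
Δf = ℏ/(2hτ) = 1/(4πτ)
Δf = 1/(4π × 8.827e-09 s)
Δf = 9.015e+06 Hz = 9.015 MHz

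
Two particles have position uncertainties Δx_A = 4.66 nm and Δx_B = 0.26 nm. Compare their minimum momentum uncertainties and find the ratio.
Particle B has the larger minimum momentum uncertainty, by a factor of 17.92.

For each particle, the minimum momentum uncertainty is Δp_min = ℏ/(2Δx):

Particle A: Δp_A = ℏ/(2×4.660e-09 m) = 1.132e-26 kg·m/s
Particle B: Δp_B = ℏ/(2×2.600e-10 m) = 2.028e-25 kg·m/s

Ratio: Δp_B/Δp_A = 17.92

Since Δp_min ∝ 1/Δx, the particle with smaller position uncertainty (B) has larger momentum uncertainty.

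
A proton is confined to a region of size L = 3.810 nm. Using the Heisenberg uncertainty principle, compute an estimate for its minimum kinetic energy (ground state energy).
357.359 neV

Using the uncertainty principle to estimate ground state energy:

1. The position uncertainty is approximately the confinement size:
   Δx ≈ L = 3.810e-09 m

2. From ΔxΔp ≥ ℏ/2, the minimum momentum uncertainty is:
   Δp ≈ ℏ/(2L) = 1.384e-26 kg·m/s

3. The kinetic energy is approximately:
   KE ≈ (Δp)²/(2m) = (1.384e-26)²/(2 × 1.673e-27 kg)
   KE ≈ 5.726e-26 J = 357.359 neV

This is an order-of-magnitude estimate of the ground state energy.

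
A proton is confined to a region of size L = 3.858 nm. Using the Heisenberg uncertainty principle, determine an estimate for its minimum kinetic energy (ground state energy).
348.522 neV

Using the uncertainty principle to estimate ground state energy:

1. The position uncertainty is approximately the confinement size:
   Δx ≈ L = 3.858e-09 m

2. From ΔxΔp ≥ ℏ/2, the minimum momentum uncertainty is:
   Δp ≈ ℏ/(2L) = 1.367e-26 kg·m/s

3. The kinetic energy is approximately:
   KE ≈ (Δp)²/(2m) = (1.367e-26)²/(2 × 1.673e-27 kg)
   KE ≈ 5.584e-26 J = 348.522 neV

This is an order-of-magnitude estimate of the ground state energy.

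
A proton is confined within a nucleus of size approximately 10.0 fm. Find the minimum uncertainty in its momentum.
5.273 × 10^-21 kg·m/s

Using the Heisenberg uncertainty principle:
ΔxΔp ≥ ℏ/2

With Δx ≈ L = 1.000e-14 m (the confinement size):
Δp_min = ℏ/(2Δx)
Δp_min = (1.055e-34 J·s) / (2 × 1.000e-14 m)
Δp_min = 5.273e-21 kg·m/s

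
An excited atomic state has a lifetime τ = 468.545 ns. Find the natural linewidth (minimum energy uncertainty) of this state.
702.400 peV

Using the energy-time uncertainty principle:
ΔEΔt ≥ ℏ/2

The lifetime τ represents the time uncertainty Δt.
The natural linewidth (minimum energy uncertainty) is:

ΔE = ℏ/(2τ)
ΔE = (1.055e-34 J·s) / (2 × 4.685e-07 s)
ΔE = 1.125e-28 J = 702.400 peV

This natural linewidth limits the precision of spectroscopic measurements.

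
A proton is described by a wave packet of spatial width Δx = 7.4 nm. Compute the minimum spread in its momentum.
7.125 × 10^-27 kg·m/s

For a wave packet, the spatial width Δx and momentum spread Δp are related by the uncertainty principle:
ΔxΔp ≥ ℏ/2

The minimum momentum spread is:
Δp_min = ℏ/(2Δx)
Δp_min = (1.055e-34 J·s) / (2 × 7.400e-09 m)
Δp_min = 7.125e-27 kg·m/s

A wave packet cannot have both a well-defined position and well-defined momentum.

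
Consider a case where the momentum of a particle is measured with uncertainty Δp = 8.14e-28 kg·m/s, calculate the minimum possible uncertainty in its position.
64.777 nm

Using the Heisenberg uncertainty principle:
ΔxΔp ≥ ℏ/2

The minimum uncertainty in position is:
Δx_min = ℏ/(2Δp)
Δx_min = (1.055e-34 J·s) / (2 × 8.140e-28 kg·m/s)
Δx_min = 6.478e-08 m = 64.777 nm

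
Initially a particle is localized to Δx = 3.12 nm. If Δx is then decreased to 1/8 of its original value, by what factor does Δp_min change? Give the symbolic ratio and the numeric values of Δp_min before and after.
Original Δp_min = 1.690 × 10^-26 kg·m/s; new Δp'_min = 1.352 × 10^-25 kg·m/s; ratio Δp'_min/Δp_min = 8.

From the uncertainty principle ΔxΔp ≥ ℏ/2, the minimum momentum uncertainty is Δp_min = ℏ/(2Δx).

Original (Δx = 3.12 nm = 3.120e-09 m):
Δp_min = (1.055e-34 J·s)/(2 × 3.120e-09 m) = 1.690e-26 kg·m/s

When Δx → (1/8)Δx:
Δp'_min = ℏ/(2 × (1/8)Δx) = 8 × ℏ/(2Δx) = 8 × Δp_min
Δp'_min = 8 × 1.690e-26 kg·m/s = 1.352e-25 kg·m/s

Since Δp_min ∝ 1/Δx, when Δx is decreased to 1/8 of its original value, Δp_min increases to 8 times its original value.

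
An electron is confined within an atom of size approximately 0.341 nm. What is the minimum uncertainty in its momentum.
1.546 × 10^-25 kg·m/s

Using the Heisenberg uncertainty principle:
ΔxΔp ≥ ℏ/2

With Δx ≈ L = 3.410e-10 m (the confinement size):
Δp_min = ℏ/(2Δx)
Δp_min = (1.055e-34 J·s) / (2 × 3.410e-10 m)
Δp_min = 1.546e-25 kg·m/s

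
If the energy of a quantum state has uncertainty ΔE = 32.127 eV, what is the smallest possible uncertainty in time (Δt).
10.244 as

Using the energy-time uncertainty principle:
ΔEΔt ≥ ℏ/2

The minimum uncertainty in time is:
Δt_min = ℏ/(2ΔE)
Δt_min = (1.055e-34 J·s) / (2 × 5.147e-18 J)
Δt_min = 1.024e-17 s = 10.244 as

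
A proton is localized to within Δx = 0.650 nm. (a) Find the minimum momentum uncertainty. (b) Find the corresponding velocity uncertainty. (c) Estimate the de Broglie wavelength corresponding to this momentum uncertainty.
(a) Δp_min = 8.112 × 10^-26 kg·m/s
(b) Δv_min = 48.499 m/s
(c) λ_dB = 8.168 nm

Step-by-step:

(a) From the uncertainty principle:
Δp_min = ℏ/(2Δx) = (1.055e-34 J·s)/(2 × 6.500e-10 m) = 8.112e-26 kg·m/s

(b) The velocity uncertainty:
Δv = Δp/m = (8.112e-26 kg·m/s)/(1.673e-27 kg) = 4.850e+01 m/s = 48.499 m/s

(c) The de Broglie wavelength for this momentum:
λ = h/p = (6.626e-34 J·s)/(8.112e-26 kg·m/s) = 8.168e-09 m = 8.168 nm

Note: The de Broglie wavelength is comparable to the localization size, as expected from wave-particle duality.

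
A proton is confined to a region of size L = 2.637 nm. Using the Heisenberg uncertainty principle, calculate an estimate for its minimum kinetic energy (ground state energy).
745.992 neV

Using the uncertainty principle to estimate ground state energy:

1. The position uncertainty is approximately the confinement size:
   Δx ≈ L = 2.637e-09 m

2. From ΔxΔp ≥ ℏ/2, the minimum momentum uncertainty is:
   Δp ≈ ℏ/(2L) = 2.000e-26 kg·m/s

3. The kinetic energy is approximately:
   KE ≈ (Δp)²/(2m) = (2.000e-26)²/(2 × 1.673e-27 kg)
   KE ≈ 1.195e-25 J = 745.992 neV

This is an order-of-magnitude estimate of the ground state energy.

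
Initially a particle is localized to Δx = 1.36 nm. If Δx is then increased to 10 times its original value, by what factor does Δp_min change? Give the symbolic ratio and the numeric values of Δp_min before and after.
Original Δp_min = 3.877 × 10^-26 kg·m/s; new Δp'_min = 3.877 × 10^-27 kg·m/s; ratio Δp'_min/Δp_min = 1/10.

From the uncertainty principle ΔxΔp ≥ ℏ/2, the minimum momentum uncertainty is Δp_min = ℏ/(2Δx).

Original (Δx = 1.36 nm = 1.360e-09 m):
Δp_min = (1.055e-34 J·s)/(2 × 1.360e-09 m) = 3.877e-26 kg·m/s

When Δx → 10Δx:
Δp'_min = ℏ/(2 × 10Δx) = (1/10) × ℏ/(2Δx) = (1/10) × Δp_min
Δp'_min = 1/10 × 3.877e-26 kg·m/s = 3.877e-27 kg·m/s

Since Δp_min ∝ 1/Δx, when Δx is increased to 10 times its original value, Δp_min decreases to 1/10 of its original value.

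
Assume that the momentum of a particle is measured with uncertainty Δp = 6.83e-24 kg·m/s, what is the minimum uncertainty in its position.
7.720 pm

Using the Heisenberg uncertainty principle:
ΔxΔp ≥ ℏ/2

The minimum uncertainty in position is:
Δx_min = ℏ/(2Δp)
Δx_min = (1.055e-34 J·s) / (2 × 6.830e-24 kg·m/s)
Δx_min = 7.720e-12 m = 7.720 pm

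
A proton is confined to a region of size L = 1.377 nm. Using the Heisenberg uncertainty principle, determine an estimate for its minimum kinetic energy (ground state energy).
2.736 μeV

Using the uncertainty principle to estimate ground state energy:

1. The position uncertainty is approximately the confinement size:
   Δx ≈ L = 1.377e-09 m

2. From ΔxΔp ≥ ℏ/2, the minimum momentum uncertainty is:
   Δp ≈ ℏ/(2L) = 3.829e-26 kg·m/s

3. The kinetic energy is approximately:
   KE ≈ (Δp)²/(2m) = (3.829e-26)²/(2 × 1.673e-27 kg)
   KE ≈ 4.383e-25 J = 2.736 μeV

This is an order-of-magnitude estimate of the ground state energy.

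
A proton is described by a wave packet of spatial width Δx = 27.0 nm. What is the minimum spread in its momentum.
1.953 × 10^-27 kg·m/s

For a wave packet, the spatial width Δx and momentum spread Δp are related by the uncertainty principle:
ΔxΔp ≥ ℏ/2

The minimum momentum spread is:
Δp_min = ℏ/(2Δx)
Δp_min = (1.055e-34 J·s) / (2 × 2.700e-08 m)
Δp_min = 1.953e-27 kg·m/s

A wave packet cannot have both a well-defined position and well-defined momentum.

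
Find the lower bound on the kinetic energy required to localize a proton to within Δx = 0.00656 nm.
120.544 meV

Localizing a particle requires giving it sufficient momentum uncertainty:

1. From uncertainty principle: Δp ≥ ℏ/(2Δx)
   Δp_min = (1.055e-34 J·s) / (2 × 6.560e-12 m)
   Δp_min = 8.038e-24 kg·m/s

2. This momentum uncertainty corresponds to kinetic energy:
   KE ≈ (Δp)²/(2m) = (8.038e-24)²/(2 × 1.673e-27 kg)
   KE = 1.931e-20 J = 120.544 meV

Tighter localization requires more energy.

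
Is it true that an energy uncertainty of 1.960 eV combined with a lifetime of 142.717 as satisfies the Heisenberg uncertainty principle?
No, it violates the uncertainty relation.

Calculate the product ΔEΔt:
ΔE = 1.960 eV = 3.140e-19 J
ΔEΔt = (3.140e-19 J) × (1.427e-16 s)
ΔEΔt = 4.482e-35 J·s

Compare to the minimum allowed value ℏ/2:
ℏ/2 = 5.273e-35 J·s

Since ΔEΔt = 4.482e-35 J·s < 5.273e-35 J·s = ℏ/2,
this violates the uncertainty relation.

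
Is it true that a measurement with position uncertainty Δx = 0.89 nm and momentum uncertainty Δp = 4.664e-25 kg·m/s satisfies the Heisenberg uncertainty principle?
Yes, it satisfies the uncertainty principle.

Calculate the product ΔxΔp:
ΔxΔp = (8.900e-10 m) × (4.664e-25 kg·m/s)
ΔxΔp = 4.151e-34 J·s

Compare to the minimum allowed value ℏ/2:
ℏ/2 = 5.273e-35 J·s

Since ΔxΔp = 4.151e-34 J·s ≥ 5.273e-35 J·s = ℏ/2,
the measurement satisfies the uncertainty principle.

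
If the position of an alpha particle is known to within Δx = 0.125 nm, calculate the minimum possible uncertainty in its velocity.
63.484 m/s

Using the Heisenberg uncertainty principle and Δp = mΔv:
ΔxΔp ≥ ℏ/2
Δx(mΔv) ≥ ℏ/2

The minimum uncertainty in velocity is:
Δv_min = ℏ/(2mΔx)
Δv_min = (1.055e-34 J·s) / (2 × 6.645e-27 kg × 1.250e-10 m)
Δv_min = 6.348e+01 m/s = 63.484 m/s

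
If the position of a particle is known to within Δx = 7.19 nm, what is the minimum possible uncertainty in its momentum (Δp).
7.334 × 10^-27 kg·m/s

Using the Heisenberg uncertainty principle:
ΔxΔp ≥ ℏ/2

The minimum uncertainty in momentum is:
Δp_min = ℏ/(2Δx)
Δp_min = (1.055e-34 J·s) / (2 × 7.190e-09 m)
Δp_min = 7.334e-27 kg·m/s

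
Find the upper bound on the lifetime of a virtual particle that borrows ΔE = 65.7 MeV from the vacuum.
5.009 ys

Using the energy-time uncertainty principle:
ΔEΔt ≥ ℏ/2

For a virtual particle borrowing energy ΔE, the maximum lifetime is:
Δt_max = ℏ/(2ΔE)

Converting energy:
ΔE = 65.7 MeV = 1.053e-11 J

Δt_max = (1.055e-34 J·s) / (2 × 1.053e-11 J)
Δt_max = 5.009e-24 s = 5.009 ys

Virtual particles with higher borrowed energy exist for shorter times.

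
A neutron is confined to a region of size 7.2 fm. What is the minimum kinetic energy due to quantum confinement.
99.929 keV

Using the uncertainty principle:

1. Position uncertainty: Δx ≈ 7.200e-15 m
2. Minimum momentum uncertainty: Δp = ℏ/(2Δx) = 7.323e-21 kg·m/s
3. Minimum kinetic energy:
   KE = (Δp)²/(2m) = (7.323e-21)²/(2 × 1.675e-27 kg)
   KE = 1.601e-14 J = 99.929 keV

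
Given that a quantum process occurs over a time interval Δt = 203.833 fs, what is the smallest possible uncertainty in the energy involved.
1.615 meV

Using the energy-time uncertainty principle:
ΔEΔt ≥ ℏ/2

The minimum uncertainty in energy is:
ΔE_min = ℏ/(2Δt)
ΔE_min = (1.055e-34 J·s) / (2 × 2.038e-13 s)
ΔE_min = 2.587e-22 J = 1.615 meV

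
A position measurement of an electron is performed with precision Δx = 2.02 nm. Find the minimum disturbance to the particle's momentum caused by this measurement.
2.610 × 10^-26 kg·m/s

The uncertainty principle implies that measuring position disturbs momentum:
ΔxΔp ≥ ℏ/2

When we measure position with precision Δx, we necessarily introduce a momentum uncertainty:
Δp ≥ ℏ/(2Δx)
Δp_min = (1.055e-34 J·s) / (2 × 2.020e-09 m)
Δp_min = 2.610e-26 kg·m/s

The more precisely we measure position, the greater the momentum disturbance.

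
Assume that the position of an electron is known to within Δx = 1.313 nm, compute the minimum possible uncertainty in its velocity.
44.085 km/s

Using the Heisenberg uncertainty principle and Δp = mΔv:
ΔxΔp ≥ ℏ/2
Δx(mΔv) ≥ ℏ/2

The minimum uncertainty in velocity is:
Δv_min = ℏ/(2mΔx)
Δv_min = (1.055e-34 J·s) / (2 × 9.109e-31 kg × 1.313e-09 m)
Δv_min = 4.409e+04 m/s = 44.085 km/s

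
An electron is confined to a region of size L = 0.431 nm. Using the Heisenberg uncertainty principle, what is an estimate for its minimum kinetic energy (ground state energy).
51.275 meV

Using the uncertainty principle to estimate ground state energy:

1. The position uncertainty is approximately the confinement size:
   Δx ≈ L = 4.310e-10 m

2. From ΔxΔp ≥ ℏ/2, the minimum momentum uncertainty is:
   Δp ≈ ℏ/(2L) = 1.223e-25 kg·m/s

3. The kinetic energy is approximately:
   KE ≈ (Δp)²/(2m) = (1.223e-25)²/(2 × 9.109e-31 kg)
   KE ≈ 8.215e-21 J = 51.275 meV

This is an order-of-magnitude estimate of the ground state energy.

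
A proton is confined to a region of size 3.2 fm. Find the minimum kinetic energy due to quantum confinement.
506.587 keV

Using the uncertainty principle:

1. Position uncertainty: Δx ≈ 3.200e-15 m
2. Minimum momentum uncertainty: Δp = ℏ/(2Δx) = 1.648e-20 kg·m/s
3. Minimum kinetic energy:
   KE = (Δp)²/(2m) = (1.648e-20)²/(2 × 1.673e-27 kg)
   KE = 8.116e-14 J = 506.587 keV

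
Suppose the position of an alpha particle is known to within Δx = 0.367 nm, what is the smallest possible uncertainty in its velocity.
21.623 m/s

Using the Heisenberg uncertainty principle and Δp = mΔv:
ΔxΔp ≥ ℏ/2
Δx(mΔv) ≥ ℏ/2

The minimum uncertainty in velocity is:
Δv_min = ℏ/(2mΔx)
Δv_min = (1.055e-34 J·s) / (2 × 6.645e-27 kg × 3.670e-10 m)
Δv_min = 2.162e+01 m/s = 21.623 m/s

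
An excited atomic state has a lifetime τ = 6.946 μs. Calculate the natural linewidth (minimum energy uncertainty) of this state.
47.381 peV

Using the energy-time uncertainty principle:
ΔEΔt ≥ ℏ/2

The lifetime τ represents the time uncertainty Δt.
The natural linewidth (minimum energy uncertainty) is:

ΔE = ℏ/(2τ)
ΔE = (1.055e-34 J·s) / (2 × 6.946e-06 s)
ΔE = 7.591e-30 J = 47.381 peV

This natural linewidth limits the precision of spectroscopic measurements.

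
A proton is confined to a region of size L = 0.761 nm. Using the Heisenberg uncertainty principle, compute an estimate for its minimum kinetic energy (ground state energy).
8.957 μeV

Using the uncertainty principle to estimate ground state energy:

1. The position uncertainty is approximately the confinement size:
   Δx ≈ L = 7.610e-10 m

2. From ΔxΔp ≥ ℏ/2, the minimum momentum uncertainty is:
   Δp ≈ ℏ/(2L) = 6.929e-26 kg·m/s

3. The kinetic energy is approximately:
   KE ≈ (Δp)²/(2m) = (6.929e-26)²/(2 × 1.673e-27 kg)
   KE ≈ 1.435e-24 J = 8.957 μeV

This is an order-of-magnitude estimate of the ground state energy.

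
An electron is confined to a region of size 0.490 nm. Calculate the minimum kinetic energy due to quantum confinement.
39.671 meV

Using the uncertainty principle:

1. Position uncertainty: Δx ≈ 4.900e-10 m
2. Minimum momentum uncertainty: Δp = ℏ/(2Δx) = 1.076e-25 kg·m/s
3. Minimum kinetic energy:
   KE = (Δp)²/(2m) = (1.076e-25)²/(2 × 9.109e-31 kg)
   KE = 6.356e-21 J = 39.671 meV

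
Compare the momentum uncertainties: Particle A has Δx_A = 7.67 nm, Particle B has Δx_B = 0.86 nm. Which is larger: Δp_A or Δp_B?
Particle B has the larger minimum momentum uncertainty, by a factor of 8.92.

For each particle, the minimum momentum uncertainty is Δp_min = ℏ/(2Δx):

Particle A: Δp_A = ℏ/(2×7.670e-09 m) = 6.875e-27 kg·m/s
Particle B: Δp_B = ℏ/(2×8.600e-10 m) = 6.131e-26 kg·m/s

Ratio: Δp_B/Δp_A = 8.92

Since Δp_min ∝ 1/Δx, the particle with smaller position uncertainty (B) has larger momentum uncertainty.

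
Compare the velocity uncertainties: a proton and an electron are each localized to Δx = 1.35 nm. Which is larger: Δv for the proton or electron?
The electron has the larger minimum velocity uncertainty, by a ratio of 1836.2.

For both particles, Δp_min = ℏ/(2Δx) = 3.906e-26 kg·m/s (same for both).

The velocity uncertainty is Δv = Δp/m:
- proton: Δv = 3.906e-26 / 1.673e-27 = 2.335e+01 m/s = 23.351 m/s
- electron: Δv = 3.906e-26 / 9.109e-31 = 4.288e+04 m/s = 42.877 km/s

Ratio: 4.288e+04 / 2.335e+01 = 1836.2

The lighter particle has larger velocity uncertainty because Δv ∝ 1/m.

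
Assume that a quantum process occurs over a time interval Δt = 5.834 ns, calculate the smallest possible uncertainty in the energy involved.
56.412 neV

Using the energy-time uncertainty principle:
ΔEΔt ≥ ℏ/2

The minimum uncertainty in energy is:
ΔE_min = ℏ/(2Δt)
ΔE_min = (1.055e-34 J·s) / (2 × 5.834e-09 s)
ΔE_min = 9.038e-27 J = 56.412 neV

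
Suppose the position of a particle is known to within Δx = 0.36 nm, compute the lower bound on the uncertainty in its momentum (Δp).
1.465 × 10^-25 kg·m/s

Using the Heisenberg uncertainty principle:
ΔxΔp ≥ ℏ/2

The minimum uncertainty in momentum is:
Δp_min = ℏ/(2Δx)
Δp_min = (1.055e-34 J·s) / (2 × 3.600e-10 m)
Δp_min = 1.465e-25 kg·m/s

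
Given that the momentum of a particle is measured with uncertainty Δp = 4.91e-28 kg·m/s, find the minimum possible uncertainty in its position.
107.390 nm

Using the Heisenberg uncertainty principle:
ΔxΔp ≥ ℏ/2

The minimum uncertainty in position is:
Δx_min = ℏ/(2Δp)
Δx_min = (1.055e-34 J·s) / (2 × 4.910e-28 kg·m/s)
Δx_min = 1.074e-07 m = 107.390 nm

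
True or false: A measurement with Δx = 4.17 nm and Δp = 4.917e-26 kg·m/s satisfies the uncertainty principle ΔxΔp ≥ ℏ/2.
Yes, it satisfies the uncertainty principle.

Calculate the product ΔxΔp:
ΔxΔp = (4.170e-09 m) × (4.917e-26 kg·m/s)
ΔxΔp = 2.050e-34 J·s

Compare to the minimum allowed value ℏ/2:
ℏ/2 = 5.273e-35 J·s

Since ΔxΔp = 2.050e-34 J·s ≥ 5.273e-35 J·s = ℏ/2,
the measurement satisfies the uncertainty principle.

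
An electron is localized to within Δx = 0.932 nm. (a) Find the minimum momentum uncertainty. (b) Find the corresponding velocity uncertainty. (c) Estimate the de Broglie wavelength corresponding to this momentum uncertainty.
(a) Δp_min = 5.658 × 10^-26 kg·m/s
(b) Δv_min = 62.107 km/s
(c) λ_dB = 11.712 nm

Step-by-step:

(a) From the uncertainty principle:
Δp_min = ℏ/(2Δx) = (1.055e-34 J·s)/(2 × 9.320e-10 m) = 5.658e-26 kg·m/s

(b) The velocity uncertainty:
Δv = Δp/m = (5.658e-26 kg·m/s)/(9.109e-31 kg) = 6.211e+04 m/s = 62.107 km/s

(c) The de Broglie wavelength for this momentum:
λ = h/p = (6.626e-34 J·s)/(5.658e-26 kg·m/s) = 1.171e-08 m = 11.712 nm

Note: The de Broglie wavelength is comparable to the localization size, as expected from wave-particle duality.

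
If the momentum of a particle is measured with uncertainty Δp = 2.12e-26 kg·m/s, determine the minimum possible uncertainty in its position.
2.487 nm

Using the Heisenberg uncertainty principle:
ΔxΔp ≥ ℏ/2

The minimum uncertainty in position is:
Δx_min = ℏ/(2Δp)
Δx_min = (1.055e-34 J·s) / (2 × 2.120e-26 kg·m/s)
Δx_min = 2.487e-09 m = 2.487 nm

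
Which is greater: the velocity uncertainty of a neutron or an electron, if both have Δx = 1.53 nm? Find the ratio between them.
The electron has the larger minimum velocity uncertainty, by a ratio of 1838.7.

For both particles, Δp_min = ℏ/(2Δx) = 3.446e-26 kg·m/s (same for both).

The velocity uncertainty is Δv = Δp/m:
- neutron: Δv = 3.446e-26 / 1.675e-27 = 2.058e+01 m/s = 20.576 m/s
- electron: Δv = 3.446e-26 / 9.109e-31 = 3.783e+04 m/s = 37.833 km/s

Ratio: 3.783e+04 / 2.058e+01 = 1838.7

The lighter particle has larger velocity uncertainty because Δv ∝ 1/m.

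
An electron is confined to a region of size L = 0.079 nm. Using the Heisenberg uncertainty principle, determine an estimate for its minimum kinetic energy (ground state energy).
1.526 eV

Using the uncertainty principle to estimate ground state energy:

1. The position uncertainty is approximately the confinement size:
   Δx ≈ L = 7.900e-11 m

2. From ΔxΔp ≥ ℏ/2, the minimum momentum uncertainty is:
   Δp ≈ ℏ/(2L) = 6.675e-25 kg·m/s

3. The kinetic energy is approximately:
   KE ≈ (Δp)²/(2m) = (6.675e-25)²/(2 × 9.109e-31 kg)
   KE ≈ 2.445e-19 J = 1.526 eV

This is an order-of-magnitude estimate of the ground state energy.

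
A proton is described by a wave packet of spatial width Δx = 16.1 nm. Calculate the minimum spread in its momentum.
3.275 × 10^-27 kg·m/s

For a wave packet, the spatial width Δx and momentum spread Δp are related by the uncertainty principle:
ΔxΔp ≥ ℏ/2

The minimum momentum spread is:
Δp_min = ℏ/(2Δx)
Δp_min = (1.055e-34 J·s) / (2 × 1.610e-08 m)
Δp_min = 3.275e-27 kg·m/s

A wave packet cannot have both a well-defined position and well-defined momentum.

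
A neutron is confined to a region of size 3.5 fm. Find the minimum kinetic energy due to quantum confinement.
422.883 keV

Using the uncertainty principle:

1. Position uncertainty: Δx ≈ 3.500e-15 m
2. Minimum momentum uncertainty: Δp = ℏ/(2Δx) = 1.507e-20 kg·m/s
3. Minimum kinetic energy:
   KE = (Δp)²/(2m) = (1.507e-20)²/(2 × 1.675e-27 kg)
   KE = 6.775e-14 J = 422.883 keV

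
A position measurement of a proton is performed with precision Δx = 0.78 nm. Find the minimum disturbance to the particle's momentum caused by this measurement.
6.760 × 10^-26 kg·m/s

The uncertainty principle implies that measuring position disturbs momentum:
ΔxΔp ≥ ℏ/2

When we measure position with precision Δx, we necessarily introduce a momentum uncertainty:
Δp ≥ ℏ/(2Δx)
Δp_min = (1.055e-34 J·s) / (2 × 7.800e-10 m)
Δp_min = 6.760e-26 kg·m/s

The more precisely we measure position, the greater the momentum disturbance.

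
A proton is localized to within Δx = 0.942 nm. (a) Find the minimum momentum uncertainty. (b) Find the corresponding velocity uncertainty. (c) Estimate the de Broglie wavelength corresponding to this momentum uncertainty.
(a) Δp_min = 5.598 × 10^-26 kg·m/s
(b) Δv_min = 33.466 m/s
(c) λ_dB = 11.838 nm

Step-by-step:

(a) From the uncertainty principle:
Δp_min = ℏ/(2Δx) = (1.055e-34 J·s)/(2 × 9.420e-10 m) = 5.598e-26 kg·m/s

(b) The velocity uncertainty:
Δv = Δp/m = (5.598e-26 kg·m/s)/(1.673e-27 kg) = 3.347e+01 m/s = 33.466 m/s

(c) The de Broglie wavelength for this momentum:
λ = h/p = (6.626e-34 J·s)/(5.598e-26 kg·m/s) = 1.184e-08 m = 11.838 nm

Note: The de Broglie wavelength is comparable to the localization size, as expected from wave-particle duality.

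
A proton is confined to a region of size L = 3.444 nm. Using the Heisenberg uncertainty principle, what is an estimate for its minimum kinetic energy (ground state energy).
437.349 neV

Using the uncertainty principle to estimate ground state energy:

1. The position uncertainty is approximately the confinement size:
   Δx ≈ L = 3.444e-09 m

2. From ΔxΔp ≥ ℏ/2, the minimum momentum uncertainty is:
   Δp ≈ ℏ/(2L) = 1.531e-26 kg·m/s

3. The kinetic energy is approximately:
   KE ≈ (Δp)²/(2m) = (1.531e-26)²/(2 × 1.673e-27 kg)
   KE ≈ 7.007e-26 J = 437.349 neV

This is an order-of-magnitude estimate of the ground state energy.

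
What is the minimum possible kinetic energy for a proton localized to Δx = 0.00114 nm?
3.992 eV

Localizing a particle requires giving it sufficient momentum uncertainty:

1. From uncertainty principle: Δp ≥ ℏ/(2Δx)
   Δp_min = (1.055e-34 J·s) / (2 × 1.140e-12 m)
   Δp_min = 4.625e-23 kg·m/s

2. This momentum uncertainty corresponds to kinetic energy:
   KE ≈ (Δp)²/(2m) = (4.625e-23)²/(2 × 1.673e-27 kg)
   KE = 6.395e-19 J = 3.992 eV

Tighter localization requires more energy.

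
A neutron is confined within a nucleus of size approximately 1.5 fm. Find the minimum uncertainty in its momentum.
3.515 × 10^-20 kg·m/s

Using the Heisenberg uncertainty principle:
ΔxΔp ≥ ℏ/2

With Δx ≈ L = 1.500e-15 m (the confinement size):
Δp_min = ℏ/(2Δx)
Δp_min = (1.055e-34 J·s) / (2 × 1.500e-15 m)
Δp_min = 3.515e-20 kg·m/s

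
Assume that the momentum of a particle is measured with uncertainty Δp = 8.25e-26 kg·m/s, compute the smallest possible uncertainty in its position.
639.134 pm

Using the Heisenberg uncertainty principle:
ΔxΔp ≥ ℏ/2

The minimum uncertainty in position is:
Δx_min = ℏ/(2Δp)
Δx_min = (1.055e-34 J·s) / (2 × 8.250e-26 kg·m/s)
Δx_min = 6.391e-10 m = 639.134 pm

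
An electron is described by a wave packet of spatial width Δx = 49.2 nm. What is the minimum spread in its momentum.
1.072 × 10^-27 kg·m/s

For a wave packet, the spatial width Δx and momentum spread Δp are related by the uncertainty principle:
ΔxΔp ≥ ℏ/2

The minimum momentum spread is:
Δp_min = ℏ/(2Δx)
Δp_min = (1.055e-34 J·s) / (2 × 4.920e-08 m)
Δp_min = 1.072e-27 kg·m/s

A wave packet cannot have both a well-defined position and well-defined momentum.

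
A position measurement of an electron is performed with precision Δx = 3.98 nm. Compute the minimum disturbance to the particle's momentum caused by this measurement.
1.325 × 10^-26 kg·m/s

The uncertainty principle implies that measuring position disturbs momentum:
ΔxΔp ≥ ℏ/2

When we measure position with precision Δx, we necessarily introduce a momentum uncertainty:
Δp ≥ ℏ/(2Δx)
Δp_min = (1.055e-34 J·s) / (2 × 3.980e-09 m)
Δp_min = 1.325e-26 kg·m/s

The more precisely we measure position, the greater the momentum disturbance.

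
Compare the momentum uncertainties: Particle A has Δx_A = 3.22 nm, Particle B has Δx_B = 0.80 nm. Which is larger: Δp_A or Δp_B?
Particle B has the larger minimum momentum uncertainty, by a factor of 4.02.

For each particle, the minimum momentum uncertainty is Δp_min = ℏ/(2Δx):

Particle A: Δp_A = ℏ/(2×3.220e-09 m) = 1.638e-26 kg·m/s
Particle B: Δp_B = ℏ/(2×8.000e-10 m) = 6.591e-26 kg·m/s

Ratio: Δp_B/Δp_A = 4.02

Since Δp_min ∝ 1/Δx, the particle with smaller position uncertainty (B) has larger momentum uncertainty.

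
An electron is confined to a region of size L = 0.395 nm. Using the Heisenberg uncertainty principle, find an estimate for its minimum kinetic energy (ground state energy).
61.048 meV

Using the uncertainty principle to estimate ground state energy:

1. The position uncertainty is approximately the confinement size:
   Δx ≈ L = 3.950e-10 m

2. From ΔxΔp ≥ ℏ/2, the minimum momentum uncertainty is:
   Δp ≈ ℏ/(2L) = 1.335e-25 kg·m/s

3. The kinetic energy is approximately:
   KE ≈ (Δp)²/(2m) = (1.335e-25)²/(2 × 9.109e-31 kg)
   KE ≈ 9.781e-21 J = 61.048 meV

This is an order-of-magnitude estimate of the ground state energy.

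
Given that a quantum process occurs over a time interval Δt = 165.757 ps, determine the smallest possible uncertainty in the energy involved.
1.985 μeV

Using the energy-time uncertainty principle:
ΔEΔt ≥ ℏ/2

The minimum uncertainty in energy is:
ΔE_min = ℏ/(2Δt)
ΔE_min = (1.055e-34 J·s) / (2 × 1.658e-10 s)
ΔE_min = 3.181e-25 J = 1.985 μeV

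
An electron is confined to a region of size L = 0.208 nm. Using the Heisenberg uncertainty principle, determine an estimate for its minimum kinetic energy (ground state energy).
220.159 meV

Using the uncertainty principle to estimate ground state energy:

1. The position uncertainty is approximately the confinement size:
   Δx ≈ L = 2.080e-10 m

2. From ΔxΔp ≥ ℏ/2, the minimum momentum uncertainty is:
   Δp ≈ ℏ/(2L) = 2.535e-25 kg·m/s

3. The kinetic energy is approximately:
   KE ≈ (Δp)²/(2m) = (2.535e-25)²/(2 × 9.109e-31 kg)
   KE ≈ 3.527e-20 J = 220.159 meV

This is an order-of-magnitude estimate of the ground state energy.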